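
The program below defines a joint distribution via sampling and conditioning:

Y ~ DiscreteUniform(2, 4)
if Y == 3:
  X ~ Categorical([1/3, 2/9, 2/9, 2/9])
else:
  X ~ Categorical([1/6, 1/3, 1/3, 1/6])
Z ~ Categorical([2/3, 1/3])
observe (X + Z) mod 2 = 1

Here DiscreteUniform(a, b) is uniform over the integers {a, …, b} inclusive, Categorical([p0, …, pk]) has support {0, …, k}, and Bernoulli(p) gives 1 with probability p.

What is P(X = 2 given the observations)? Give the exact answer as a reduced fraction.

P(X = 2 | obs) = 1/5

Enumerate traces; 12 have nonzero weight after conditioning:
  (Y=2, X=0, Z=1) weight 1/54
  (Y=2, X=1, Z=0) weight 2/27
  (Y=2, X=2, Z=1) weight 1/27
  (Y=2, X=3, Z=0) weight 1/27
  (Y=3, X=0, Z=1) weight 1/27
  (Y=3, X=1, Z=0) weight 4/81
  (Y=3, X=2, Z=1) weight 2/81
  (Y=3, X=3, Z=0) weight 4/81
  … 4 more
Group by X:
  weight(X=0) = 2/27
  weight(X=1) = 16/81
  weight(X=2) = 8/81
  weight(X=3) = 10/81
Total weight = 2/27 + 16/81 + 8/81 + 10/81 = 40/81
P(X=0 | obs) = 2/27 / 40/81 = 3/20
P(X=1 | obs) = 16/81 / 40/81 = 2/5
P(X=2 | obs) = 8/81 / 40/81 = 1/5
P(X=3 | obs) = 10/81 / 40/81 = 1/4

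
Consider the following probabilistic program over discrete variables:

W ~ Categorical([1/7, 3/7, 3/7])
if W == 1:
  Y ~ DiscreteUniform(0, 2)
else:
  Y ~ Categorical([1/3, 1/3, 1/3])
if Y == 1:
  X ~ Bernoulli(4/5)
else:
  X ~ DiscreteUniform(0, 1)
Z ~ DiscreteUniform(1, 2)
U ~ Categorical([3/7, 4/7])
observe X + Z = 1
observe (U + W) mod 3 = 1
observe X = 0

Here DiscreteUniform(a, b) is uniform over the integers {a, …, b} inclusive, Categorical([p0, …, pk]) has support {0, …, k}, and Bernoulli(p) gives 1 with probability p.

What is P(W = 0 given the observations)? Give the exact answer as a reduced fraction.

P(W = 0 | obs) = 4/13

Enumerate traces; 6 have nonzero weight after conditioning:
  (W=0, Y=0, X=0, Z=1, U=1) weight 1/147
  (W=0, Y=1, X=0, Z=1, U=1) weight 2/735
  (W=0, Y=2, X=0, Z=1, U=1) weight 1/147
  (W=1, Y=0, X=0, Z=1, U=0) weight 3/196
  (W=1, Y=1, X=0, Z=1, U=0) weight 3/490
  (W=1, Y=2, X=0, Z=1, U=0) weight 3/196
Group by W:
  weight(W=0) = 4/245
  weight(W=1) = 9/245
Total weight = 4/245 + 9/245 = 13/245
P(W=0 | obs) = 4/245 / 13/245 = 4/13
P(W=1 | obs) = 9/245 / 13/245 = 9/13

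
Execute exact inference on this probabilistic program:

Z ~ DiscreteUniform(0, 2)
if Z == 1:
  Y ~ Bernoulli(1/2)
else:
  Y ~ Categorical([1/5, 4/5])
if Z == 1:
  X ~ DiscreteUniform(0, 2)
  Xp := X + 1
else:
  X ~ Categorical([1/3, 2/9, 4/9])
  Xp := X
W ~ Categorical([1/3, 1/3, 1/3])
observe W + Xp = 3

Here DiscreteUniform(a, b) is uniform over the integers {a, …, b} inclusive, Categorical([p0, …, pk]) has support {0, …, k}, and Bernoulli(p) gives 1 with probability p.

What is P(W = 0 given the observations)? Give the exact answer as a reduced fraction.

P(W = 0 | obs) = 1/7

Enumerate traces; 14 have nonzero weight after conditioning:
  (Z=0, Y=0, X=1, W=2) weight 2/405
  (Z=0, Y=0, X=2, W=1) weight 4/405
  (Z=0, Y=1, X=1, W=2) weight 8/405
  (Z=0, Y=1, X=2, W=1) weight 16/405
  (Z=1, Y=0, X=0, W=2) weight 1/54
  (Z=1, Y=0, X=1, W=1) weight 1/54
  (Z=1, Y=0, X=2, W=0) weight 1/54
  (Z=1, Y=1, X=0, W=2) weight 1/54
  … 6 more
Group by W:
  weight(W=0) = 1/27
  weight(W=1) = 11/81
  weight(W=2) = 7/81
Total weight = 1/27 + 11/81 + 7/81 = 7/27
P(W=0 | obs) = 1/27 / 7/27 = 1/7
P(W=1 | obs) = 11/81 / 7/27 = 11/21
P(W=2 | obs) = 7/81 / 7/27 = 1/3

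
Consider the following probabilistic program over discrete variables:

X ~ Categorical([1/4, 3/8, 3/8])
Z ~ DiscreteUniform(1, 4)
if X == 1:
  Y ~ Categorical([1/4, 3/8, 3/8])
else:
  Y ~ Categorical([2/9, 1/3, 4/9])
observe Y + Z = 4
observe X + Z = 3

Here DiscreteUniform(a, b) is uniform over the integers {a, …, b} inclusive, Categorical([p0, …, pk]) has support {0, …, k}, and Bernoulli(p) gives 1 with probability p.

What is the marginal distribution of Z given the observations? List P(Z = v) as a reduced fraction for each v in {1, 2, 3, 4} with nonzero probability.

Enumerate traces; 2 have nonzero weight after conditioning:
  (X=0, Z=3, Y=1) weight 1/48
  (X=1, Z=2, Y=2) weight 9/256
Group by Z:
  weight(Z=2) = 9/256
  weight(Z=3) = 1/48
Total weight = 9/256 + 1/48 = 43/768
P(Z=2 | obs) = 9/256 / 43/768 = 27/43
P(Z=3 | obs) = 1/48 / 43/768 = 16/43

P(Z=2) = 27/43, P(Z=3) = 16/43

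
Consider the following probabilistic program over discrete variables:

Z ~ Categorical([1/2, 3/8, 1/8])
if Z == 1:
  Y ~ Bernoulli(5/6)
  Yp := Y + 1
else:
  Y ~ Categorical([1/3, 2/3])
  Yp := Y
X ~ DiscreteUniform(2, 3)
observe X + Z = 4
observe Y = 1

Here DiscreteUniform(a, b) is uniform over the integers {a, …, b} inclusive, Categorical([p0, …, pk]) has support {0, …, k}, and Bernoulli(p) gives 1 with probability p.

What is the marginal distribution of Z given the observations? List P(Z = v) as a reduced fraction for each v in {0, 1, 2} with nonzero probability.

P(Z=1) = 15/19, P(Z=2) = 4/19

Enumerate traces; 2 have nonzero weight after conditioning:
  (Z=1, Y=1, X=3) weight 5/32
  (Z=2, Y=1, X=2) weight 1/24
Group by Z:
  weight(Z=1) = 5/32
  weight(Z=2) = 1/24
Total weight = 5/32 + 1/24 = 19/96
P(Z=1 | obs) = 5/32 / 19/96 = 15/19
P(Z=2 | obs) = 1/24 / 19/96 = 4/19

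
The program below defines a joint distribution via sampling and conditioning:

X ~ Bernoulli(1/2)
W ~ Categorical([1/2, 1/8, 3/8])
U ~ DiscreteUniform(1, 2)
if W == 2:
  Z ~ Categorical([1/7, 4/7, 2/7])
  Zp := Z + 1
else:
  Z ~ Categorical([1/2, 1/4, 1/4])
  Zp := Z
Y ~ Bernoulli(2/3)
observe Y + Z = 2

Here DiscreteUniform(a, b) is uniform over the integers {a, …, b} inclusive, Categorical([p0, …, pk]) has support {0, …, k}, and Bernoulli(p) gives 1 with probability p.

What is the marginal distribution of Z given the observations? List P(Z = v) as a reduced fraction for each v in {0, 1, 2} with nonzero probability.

P(Z=1) = 166/225, P(Z=2) = 59/225

Enumerate traces; 24 have nonzero weight after conditioning:
  (X=0, W=0, U=1, Z=1, Y=1) weight 1/48
  (X=0, W=0, U=1, Z=2, Y=0) weight 1/96
  (X=0, W=0, U=2, Z=1, Y=1) weight 1/48
  (X=0, W=0, U=2, Z=2, Y=0) weight 1/96
  (X=0, W=1, U=1, Z=1, Y=1) weight 1/192
  (X=0, W=1, U=1, Z=2, Y=0) weight 1/384
  (X=0, W=1, U=2, Z=1, Y=1) weight 1/192
  (X=0, W=1, U=2, Z=2, Y=0) weight 1/384
  … 16 more
Group by Z:
  weight(Z=1) = 83/336
  weight(Z=2) = 59/672
Total weight = 83/336 + 59/672 = 75/224
P(Z=1 | obs) = 83/336 / 75/224 = 166/225
P(Z=2 | obs) = 59/672 / 75/224 = 59/225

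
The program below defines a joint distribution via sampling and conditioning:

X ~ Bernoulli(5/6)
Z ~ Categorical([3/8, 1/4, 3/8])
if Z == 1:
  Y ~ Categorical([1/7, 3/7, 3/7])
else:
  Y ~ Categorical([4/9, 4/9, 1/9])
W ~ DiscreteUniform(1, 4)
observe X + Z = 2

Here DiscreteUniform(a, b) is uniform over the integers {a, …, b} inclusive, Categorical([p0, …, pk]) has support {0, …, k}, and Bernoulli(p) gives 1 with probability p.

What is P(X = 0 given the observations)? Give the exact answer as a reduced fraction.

P(X = 0 | obs) = 3/13

Enumerate traces; 24 have nonzero weight after conditioning:
  (X=0, Z=2, Y=0, W=1) weight 1/144
  (X=0, Z=2, Y=0, W=2) weight 1/144
  (X=0, Z=2, Y=0, W=3) weight 1/144
  (X=0, Z=2, Y=0, W=4) weight 1/144
  (X=0, Z=2, Y=1, W=1) weight 1/144
  (X=0, Z=2, Y=1, W=2) weight 1/144
  (X=0, Z=2, Y=1, W=3) weight 1/144
  (X=0, Z=2, Y=1, W=4) weight 1/144
  (X=1, Z=1, Y=0, W=1) weight 5/672
  … 15 more
Group by X:
  weight(X=0) = 1/16
  weight(X=1) = 5/24
Total weight = 1/16 + 5/24 = 13/48
P(X=0 | obs) = 1/16 / 13/48 = 3/13
P(X=1 | obs) = 5/24 / 13/48 = 10/13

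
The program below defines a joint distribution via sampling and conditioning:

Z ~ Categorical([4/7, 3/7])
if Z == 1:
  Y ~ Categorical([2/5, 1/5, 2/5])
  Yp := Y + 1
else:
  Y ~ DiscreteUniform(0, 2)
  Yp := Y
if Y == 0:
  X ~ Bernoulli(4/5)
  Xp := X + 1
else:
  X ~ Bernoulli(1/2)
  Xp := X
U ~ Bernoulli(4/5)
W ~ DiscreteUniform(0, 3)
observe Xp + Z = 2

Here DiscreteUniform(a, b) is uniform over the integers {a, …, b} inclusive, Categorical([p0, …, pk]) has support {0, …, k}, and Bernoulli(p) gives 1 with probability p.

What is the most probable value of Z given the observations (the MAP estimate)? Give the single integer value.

Enumerate traces; 32 have nonzero weight after conditioning:
  (Z=0, Y=0, X=1, U=0, W=0) weight 4/525
  (Z=0, Y=0, X=1, U=0, W=1) weight 4/525
  (Z=0, Y=0, X=1, U=0, W=2) weight 4/525
  (Z=0, Y=0, X=1, U=0, W=3) weight 4/525
  (Z=0, Y=0, X=1, U=1, W=0) weight 16/525
  (Z=0, Y=0, X=1, U=1, W=1) weight 16/525
  (Z=0, Y=0, X=1, U=1, W=2) weight 16/525
  (Z=0, Y=0, X=1, U=1, W=3) weight 16/525
  (Z=1, Y=0, X=0, U=0, W=0) weight 3/1750
  … 23 more
Group by Z:
  weight(Z=0) = 16/105
  weight(Z=1) = 57/350
Total weight = 16/105 + 57/350 = 331/1050
P(Z=0 | obs) = 16/105 / 331/1050 = 160/331
P(Z=1 | obs) = 57/350 / 331/1050 = 171/331
argmax = 1

argmax_v P(Z = v | obs) = 1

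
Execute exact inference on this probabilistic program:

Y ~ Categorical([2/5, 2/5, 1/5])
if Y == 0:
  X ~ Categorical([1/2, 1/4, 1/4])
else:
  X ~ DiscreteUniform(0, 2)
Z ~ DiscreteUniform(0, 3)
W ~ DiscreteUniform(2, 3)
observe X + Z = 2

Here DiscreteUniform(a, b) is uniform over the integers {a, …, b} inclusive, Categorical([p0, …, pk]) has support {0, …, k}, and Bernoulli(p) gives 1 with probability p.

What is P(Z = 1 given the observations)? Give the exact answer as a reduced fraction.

P(Z = 1 | obs) = 3/10

Enumerate traces; 18 have nonzero weight after conditioning:
  (Y=0, X=0, Z=2, W=2) weight 1/40
  (Y=0, X=0, Z=2, W=3) weight 1/40
  (Y=0, X=1, Z=1, W=2) weight 1/80
  (Y=0, X=1, Z=1, W=3) weight 1/80
  (Y=0, X=2, Z=0, W=2) weight 1/80
  (Y=0, X=2, Z=0, W=3) weight 1/80
  (Y=1, X=0, Z=2, W=2) weight 1/60
  (Y=1, X=0, Z=2, W=3) weight 1/60
  … 10 more
Group by Z:
  weight(Z=0) = 3/40
  weight(Z=1) = 3/40
  weight(Z=2) = 1/10
Total weight = 3/40 + 3/40 + 1/10 = 1/4
P(Z=0 | obs) = 3/40 / 1/4 = 3/10
P(Z=1 | obs) = 3/40 / 1/4 = 3/10
P(Z=2 | obs) = 1/10 / 1/4 = 2/5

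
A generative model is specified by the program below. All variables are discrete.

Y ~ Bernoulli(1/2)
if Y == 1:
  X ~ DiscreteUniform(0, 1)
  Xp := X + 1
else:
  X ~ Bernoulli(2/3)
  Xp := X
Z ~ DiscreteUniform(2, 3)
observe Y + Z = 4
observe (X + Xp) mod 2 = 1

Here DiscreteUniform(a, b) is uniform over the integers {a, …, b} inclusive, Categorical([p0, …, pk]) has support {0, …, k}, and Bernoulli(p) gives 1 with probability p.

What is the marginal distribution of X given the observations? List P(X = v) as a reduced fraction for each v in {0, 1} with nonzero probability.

Enumerate traces; 2 have nonzero weight after conditioning:
  (Y=1, X=0, Z=3) weight 1/8
  (Y=1, X=1, Z=3) weight 1/8
Group by X:
  weight(X=0) = 1/8
  weight(X=1) = 1/8
Total weight = 1/8 + 1/8 = 1/4
P(X=0 | obs) = 1/8 / 1/4 = 1/2
P(X=1 | obs) = 1/8 / 1/4 = 1/2

P(X=0) = 1/2, P(X=1) = 1/2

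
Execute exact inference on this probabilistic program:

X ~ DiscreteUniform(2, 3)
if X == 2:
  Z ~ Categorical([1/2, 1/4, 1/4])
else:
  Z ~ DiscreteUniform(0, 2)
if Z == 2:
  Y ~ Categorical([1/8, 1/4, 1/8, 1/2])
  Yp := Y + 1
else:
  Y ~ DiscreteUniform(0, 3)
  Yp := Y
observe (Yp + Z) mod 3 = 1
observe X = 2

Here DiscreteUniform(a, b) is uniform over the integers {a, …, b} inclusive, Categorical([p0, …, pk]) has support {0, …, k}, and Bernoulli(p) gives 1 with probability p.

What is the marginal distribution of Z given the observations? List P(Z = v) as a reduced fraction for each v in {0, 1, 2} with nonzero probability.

P(Z=0) = 2/5, P(Z=1) = 2/5, P(Z=2) = 1/5

Enumerate traces; 4 have nonzero weight after conditioning:
  (X=2, Z=0, Y=1) weight 1/16
  (X=2, Z=1, Y=0) weight 1/32
  (X=2, Z=1, Y=3) weight 1/32
  (X=2, Z=2, Y=1) weight 1/32
Group by Z:
  weight(Z=0) = 1/16
  weight(Z=1) = 1/16
  weight(Z=2) = 1/32
Total weight = 1/16 + 1/16 + 1/32 = 5/32
P(Z=0 | obs) = 1/16 / 5/32 = 2/5
P(Z=1 | obs) = 1/16 / 5/32 = 2/5
P(Z=2 | obs) = 1/32 / 5/32 = 1/5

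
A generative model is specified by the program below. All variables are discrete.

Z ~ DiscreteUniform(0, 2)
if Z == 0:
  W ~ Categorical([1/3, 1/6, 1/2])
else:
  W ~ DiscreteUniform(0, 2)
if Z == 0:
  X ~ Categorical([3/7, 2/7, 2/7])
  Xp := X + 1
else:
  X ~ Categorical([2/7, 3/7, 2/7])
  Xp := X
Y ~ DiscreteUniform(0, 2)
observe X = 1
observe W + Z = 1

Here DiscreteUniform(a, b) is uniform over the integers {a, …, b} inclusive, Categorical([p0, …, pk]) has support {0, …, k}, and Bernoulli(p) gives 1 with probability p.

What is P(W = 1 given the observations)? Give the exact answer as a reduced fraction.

Enumerate traces; 6 have nonzero weight after conditioning:
  (Z=0, W=1, X=1, Y=0) weight 1/189
  (Z=0, W=1, X=1, Y=1) weight 1/189
  (Z=0, W=1, X=1, Y=2) weight 1/189
  (Z=1, W=0, X=1, Y=0) weight 1/63
  (Z=1, W=0, X=1, Y=1) weight 1/63
  (Z=1, W=0, X=1, Y=2) weight 1/63
Group by W:
  weight(W=0) = 1/21
  weight(W=1) = 1/63
Total weight = 1/21 + 1/63 = 4/63
P(W=0 | obs) = 1/21 / 4/63 = 3/4
P(W=1 | obs) = 1/63 / 4/63 = 1/4

P(W = 1 | obs) = 1/4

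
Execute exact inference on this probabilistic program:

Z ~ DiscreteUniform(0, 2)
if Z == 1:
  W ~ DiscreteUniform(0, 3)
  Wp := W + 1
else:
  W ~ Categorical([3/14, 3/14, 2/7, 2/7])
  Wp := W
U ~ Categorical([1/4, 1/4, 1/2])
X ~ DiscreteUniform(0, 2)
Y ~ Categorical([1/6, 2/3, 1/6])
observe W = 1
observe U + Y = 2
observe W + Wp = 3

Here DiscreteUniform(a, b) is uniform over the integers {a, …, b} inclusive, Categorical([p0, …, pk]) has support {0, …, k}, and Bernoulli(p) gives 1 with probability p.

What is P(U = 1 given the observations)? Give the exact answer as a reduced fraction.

P(U = 1 | obs) = 4/7

Enumerate traces; 9 have nonzero weight after conditioning:
  (Z=1, W=1, U=0, X=0, Y=2) weight 1/864
  (Z=1, W=1, U=0, X=1, Y=2) weight 1/864
  (Z=1, W=1, U=0, X=2, Y=2) weight 1/864
  (Z=1, W=1, U=1, X=0, Y=1) weight 1/216
  (Z=1, W=1, U=1, X=1, Y=1) weight 1/216
  (Z=1, W=1, U=1, X=2, Y=1) weight 1/216
  (Z=1, W=1, U=2, X=0, Y=0) weight 1/432
  (Z=1, W=1, U=2, X=1, Y=0) weight 1/432
  … 1 more
Group by U:
  weight(U=0) = 1/288
  weight(U=1) = 1/72
  weight(U=2) = 1/144
Total weight = 1/288 + 1/72 + 1/144 = 7/288
P(U=0 | obs) = 1/288 / 7/288 = 1/7
P(U=1 | obs) = 1/72 / 7/288 = 4/7
P(U=2 | obs) = 1/144 / 7/288 = 2/7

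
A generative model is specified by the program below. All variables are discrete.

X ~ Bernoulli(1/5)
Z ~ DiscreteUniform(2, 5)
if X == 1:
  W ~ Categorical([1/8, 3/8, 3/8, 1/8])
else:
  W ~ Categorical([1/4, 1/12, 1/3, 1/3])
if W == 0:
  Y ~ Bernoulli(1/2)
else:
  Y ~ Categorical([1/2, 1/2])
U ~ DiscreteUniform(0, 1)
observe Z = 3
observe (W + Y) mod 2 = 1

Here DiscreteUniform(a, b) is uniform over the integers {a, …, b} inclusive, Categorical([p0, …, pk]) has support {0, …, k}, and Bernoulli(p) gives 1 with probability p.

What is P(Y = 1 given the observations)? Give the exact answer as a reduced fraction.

P(Y = 1 | obs) = 17/30

Enumerate traces; 16 have nonzero weight after conditioning:
  (X=0, Z=3, W=0, Y=1, U=0) weight 1/80
  (X=0, Z=3, W=0, Y=1, U=1) weight 1/80
  (X=0, Z=3, W=1, Y=0, U=0) weight 1/240
  (X=0, Z=3, W=1, Y=0, U=1) weight 1/240
  (X=0, Z=3, W=2, Y=1, U=0) weight 1/60
  (X=0, Z=3, W=2, Y=1, U=1) weight 1/60
  (X=0, Z=3, W=3, Y=0, U=0) weight 1/60
  (X=0, Z=3, W=3, Y=0, U=1) weight 1/60
  … 8 more
Group by Y:
  weight(Y=0) = 13/240
  weight(Y=1) = 17/240
Total weight = 13/240 + 17/240 = 1/8
P(Y=0 | obs) = 13/240 / 1/8 = 13/30
P(Y=1 | obs) = 17/240 / 1/8 = 17/30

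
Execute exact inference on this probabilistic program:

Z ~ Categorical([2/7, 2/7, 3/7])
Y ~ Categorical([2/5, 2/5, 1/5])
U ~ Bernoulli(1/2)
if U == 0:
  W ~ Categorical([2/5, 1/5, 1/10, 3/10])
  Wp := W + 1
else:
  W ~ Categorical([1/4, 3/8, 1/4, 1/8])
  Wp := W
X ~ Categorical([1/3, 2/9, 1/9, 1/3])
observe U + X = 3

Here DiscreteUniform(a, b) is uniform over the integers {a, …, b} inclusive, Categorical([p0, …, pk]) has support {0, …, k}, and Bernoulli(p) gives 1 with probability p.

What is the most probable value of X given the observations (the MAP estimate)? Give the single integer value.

Enumerate traces; 72 have nonzero weight after conditioning:
  (Z=0, Y=0, U=0, W=0, X=3) weight 4/525
  (Z=0, Y=0, U=0, W=1, X=3) weight 2/525
  (Z=0, Y=0, U=0, W=2, X=3) weight 1/525
  (Z=0, Y=0, U=0, W=3, X=3) weight 1/175
  (Z=0, Y=0, U=1, W=0, X=2) weight 1/630
  (Z=0, Y=0, U=1, W=1, X=2) weight 1/420
  (Z=0, Y=0, U=1, W=2, X=2) weight 1/630
  (Z=0, Y=0, U=1, W=3, X=2) weight 1/1260
  … 64 more
Group by X:
  weight(X=2) = 1/18
  weight(X=3) = 1/6
Total weight = 1/18 + 1/6 = 2/9
P(X=2 | obs) = 1/18 / 2/9 = 1/4
P(X=3 | obs) = 1/6 / 2/9 = 3/4
argmax = 3

argmax_v P(X = v | obs) = 3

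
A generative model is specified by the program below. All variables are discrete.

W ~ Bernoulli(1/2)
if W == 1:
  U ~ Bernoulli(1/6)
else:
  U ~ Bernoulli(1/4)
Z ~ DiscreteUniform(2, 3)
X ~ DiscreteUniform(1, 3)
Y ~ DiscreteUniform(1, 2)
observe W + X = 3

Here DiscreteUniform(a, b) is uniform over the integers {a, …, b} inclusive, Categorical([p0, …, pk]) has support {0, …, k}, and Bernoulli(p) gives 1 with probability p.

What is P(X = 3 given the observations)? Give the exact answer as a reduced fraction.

P(X = 3 | obs) = 1/2

Enumerate traces; 16 have nonzero weight after conditioning:
  (W=0, U=0, Z=2, X=3, Y=1) weight 1/32
  (W=0, U=0, Z=2, X=3, Y=2) weight 1/32
  (W=0, U=0, Z=3, X=3, Y=1) weight 1/32
  (W=0, U=0, Z=3, X=3, Y=2) weight 1/32
  (W=0, U=1, Z=2, X=3, Y=1) weight 1/96
  (W=0, U=1, Z=2, X=3, Y=2) weight 1/96
  (W=0, U=1, Z=3, X=3, Y=1) weight 1/96
  (W=0, U=1, Z=3, X=3, Y=2) weight 1/96
  (W=1, U=0, Z=2, X=2, Y=1) weight 5/144
  … 7 more
Group by X:
  weight(X=2) = 1/6
  weight(X=3) = 1/6
Total weight = 1/6 + 1/6 = 1/3
P(X=2 | obs) = 1/6 / 1/3 = 1/2
P(X=3 | obs) = 1/6 / 1/3 = 1/2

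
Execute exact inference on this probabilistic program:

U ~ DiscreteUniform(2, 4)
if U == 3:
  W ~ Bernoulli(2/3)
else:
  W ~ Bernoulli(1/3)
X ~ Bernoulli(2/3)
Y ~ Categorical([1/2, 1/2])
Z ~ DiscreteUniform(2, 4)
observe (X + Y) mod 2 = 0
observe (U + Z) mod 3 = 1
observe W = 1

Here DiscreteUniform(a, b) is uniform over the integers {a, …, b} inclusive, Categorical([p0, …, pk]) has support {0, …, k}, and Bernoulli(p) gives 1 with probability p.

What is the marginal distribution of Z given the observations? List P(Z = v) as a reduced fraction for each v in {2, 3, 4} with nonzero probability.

P(Z=2) = 1/4, P(Z=3) = 1/4, P(Z=4) = 1/2

Enumerate traces; 6 have nonzero weight after conditioning:
  (U=2, W=1, X=0, Y=0, Z=2) weight 1/162
  (U=2, W=1, X=1, Y=1, Z=2) weight 1/81
  (U=3, W=1, X=0, Y=0, Z=4) weight 1/81
  (U=3, W=1, X=1, Y=1, Z=4) weight 2/81
  (U=4, W=1, X=0, Y=0, Z=3) weight 1/162
  (U=4, W=1, X=1, Y=1, Z=3) weight 1/81
Group by Z:
  weight(Z=2) = 1/54
  weight(Z=3) = 1/54
  weight(Z=4) = 1/27
Total weight = 1/54 + 1/54 + 1/27 = 2/27
P(Z=2 | obs) = 1/54 / 2/27 = 1/4
P(Z=3 | obs) = 1/54 / 2/27 = 1/4
P(Z=4 | obs) = 1/27 / 2/27 = 1/2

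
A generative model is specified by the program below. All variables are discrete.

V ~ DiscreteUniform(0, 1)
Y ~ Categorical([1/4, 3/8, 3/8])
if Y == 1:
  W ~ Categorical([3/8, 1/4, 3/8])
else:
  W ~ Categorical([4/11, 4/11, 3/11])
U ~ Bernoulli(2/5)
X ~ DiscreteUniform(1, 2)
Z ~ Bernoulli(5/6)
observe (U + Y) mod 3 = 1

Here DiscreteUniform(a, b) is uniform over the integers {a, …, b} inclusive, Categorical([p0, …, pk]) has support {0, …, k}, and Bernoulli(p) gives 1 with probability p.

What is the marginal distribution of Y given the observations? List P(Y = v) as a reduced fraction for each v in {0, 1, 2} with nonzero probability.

Enumerate traces; 48 have nonzero weight after conditioning:
  (V=0, Y=0, W=0, U=1, X=1, Z=0) weight 1/660
  (V=0, Y=0, W=0, U=1, X=1, Z=1) weight 1/132
  (V=0, Y=0, W=0, U=1, X=2, Z=0) weight 1/660
  (V=0, Y=0, W=0, U=1, X=2, Z=1) weight 1/132
  (V=0, Y=0, W=1, U=1, X=1, Z=0) weight 1/660
  (V=0, Y=0, W=1, U=1, X=1, Z=1) weight 1/132
  (V=0, Y=0, W=1, U=1, X=2, Z=0) weight 1/660
  (V=0, Y=0, W=1, U=1, X=2, Z=1) weight 1/132
  (V=0, Y=1, W=0, U=0, X=1, Z=0) weight 9/2560
  … 39 more
Group by Y:
  weight(Y=0) = 1/10
  weight(Y=1) = 9/40
Total weight = 1/10 + 9/40 = 13/40
P(Y=0 | obs) = 1/10 / 13/40 = 4/13
P(Y=1 | obs) = 9/40 / 13/40 = 9/13

P(Y=0) = 4/13, P(Y=1) = 9/13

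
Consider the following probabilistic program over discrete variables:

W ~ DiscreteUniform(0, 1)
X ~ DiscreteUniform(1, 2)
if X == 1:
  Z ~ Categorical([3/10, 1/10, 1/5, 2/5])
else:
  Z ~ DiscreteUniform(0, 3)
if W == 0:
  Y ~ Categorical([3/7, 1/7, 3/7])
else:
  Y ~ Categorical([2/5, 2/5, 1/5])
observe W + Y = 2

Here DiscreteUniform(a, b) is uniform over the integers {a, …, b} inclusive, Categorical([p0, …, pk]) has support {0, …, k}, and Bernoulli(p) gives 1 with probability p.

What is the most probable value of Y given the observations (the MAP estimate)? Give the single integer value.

Enumerate traces; 16 have nonzero weight after conditioning:
  (W=0, X=1, Z=0, Y=2) weight 9/280
  (W=0, X=1, Z=1, Y=2) weight 3/280
  (W=0, X=1, Z=2, Y=2) weight 3/140
  (W=0, X=1, Z=3, Y=2) weight 3/70
  (W=0, X=2, Z=0, Y=2) weight 3/112
  (W=0, X=2, Z=1, Y=2) weight 3/112
  (W=0, X=2, Z=2, Y=2) weight 3/112
  (W=0, X=2, Z=3, Y=2) weight 3/112
  (W=1, X=1, Z=0, Y=1) weight 3/100
  … 7 more
Group by Y:
  weight(Y=1) = 1/5
  weight(Y=2) = 3/14
Total weight = 1/5 + 3/14 = 29/70
P(Y=1 | obs) = 1/5 / 29/70 = 14/29
P(Y=2 | obs) = 3/14 / 29/70 = 15/29
argmax = 2

argmax_v P(Y = v | obs) = 2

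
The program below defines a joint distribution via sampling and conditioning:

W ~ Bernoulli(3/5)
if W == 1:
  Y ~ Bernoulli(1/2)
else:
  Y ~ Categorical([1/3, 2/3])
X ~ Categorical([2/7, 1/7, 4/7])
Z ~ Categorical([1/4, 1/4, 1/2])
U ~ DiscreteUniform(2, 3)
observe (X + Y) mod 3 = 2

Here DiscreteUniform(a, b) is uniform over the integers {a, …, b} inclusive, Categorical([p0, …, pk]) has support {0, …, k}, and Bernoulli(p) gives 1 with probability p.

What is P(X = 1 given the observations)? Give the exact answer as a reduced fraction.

P(X = 1 | obs) = 17/69

Enumerate traces; 24 have nonzero weight after conditioning:
  (W=0, Y=0, X=2, Z=0, U=2) weight 1/105
  (W=0, Y=0, X=2, Z=0, U=3) weight 1/105
  (W=0, Y=0, X=2, Z=1, U=2) weight 1/105
  (W=0, Y=0, X=2, Z=1, U=3) weight 1/105
  (W=0, Y=0, X=2, Z=2, U=2) weight 2/105
  (W=0, Y=0, X=2, Z=2, U=3) weight 2/105
  (W=0, Y=1, X=1, Z=0, U=2) weight 1/210
  (W=0, Y=1, X=1, Z=0, U=3) weight 1/210
  … 16 more
Group by X:
  weight(X=1) = 17/210
  weight(X=2) = 26/105
Total weight = 17/210 + 26/105 = 23/70
P(X=1 | obs) = 17/210 / 23/70 = 17/69
P(X=2 | obs) = 26/105 / 23/70 = 52/69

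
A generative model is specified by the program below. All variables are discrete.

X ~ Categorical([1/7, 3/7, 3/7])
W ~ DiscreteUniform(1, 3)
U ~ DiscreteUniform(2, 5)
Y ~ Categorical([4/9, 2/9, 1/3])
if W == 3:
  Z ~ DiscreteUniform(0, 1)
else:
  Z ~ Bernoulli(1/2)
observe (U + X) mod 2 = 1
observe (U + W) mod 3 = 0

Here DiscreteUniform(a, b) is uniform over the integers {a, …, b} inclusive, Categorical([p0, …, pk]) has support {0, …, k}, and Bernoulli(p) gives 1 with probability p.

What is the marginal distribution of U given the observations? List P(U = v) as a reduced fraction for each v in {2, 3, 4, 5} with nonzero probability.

P(U=2) = 3/14, P(U=3) = 2/7, P(U=4) = 3/14, P(U=5) = 2/7

Enumerate traces; 36 have nonzero weight after conditioning:
  (X=0, W=1, U=5, Y=0, Z=0) weight 1/378
  (X=0, W=1, U=5, Y=0, Z=1) weight 1/378
  (X=0, W=1, U=5, Y=1, Z=0) weight 1/756
  (X=0, W=1, U=5, Y=1, Z=1) weight 1/756
  (X=0, W=1, U=5, Y=2, Z=0) weight 1/504
  (X=0, W=1, U=5, Y=2, Z=1) weight 1/504
  (X=0, W=3, U=3, Y=0, Z=0) weight 1/378
  (X=0, W=3, U=3, Y=0, Z=1) weight 1/378
  (X=1, W=1, U=2, Y=0, Z=0) weight 1/126
  (X=1, W=2, U=4, Y=0, Z=0) weight 1/126
  … 26 more
Group by U:
  weight(U=2) = 1/28
  weight(U=3) = 1/21
  weight(U=4) = 1/28
  weight(U=5) = 1/21
Total weight = 1/28 + 1/21 + 1/28 + 1/21 = 1/6
P(U=2 | obs) = 1/28 / 1/6 = 3/14
P(U=3 | obs) = 1/21 / 1/6 = 2/7
P(U=4 | obs) = 1/28 / 1/6 = 3/14
P(U=5 | obs) = 1/21 / 1/6 = 2/7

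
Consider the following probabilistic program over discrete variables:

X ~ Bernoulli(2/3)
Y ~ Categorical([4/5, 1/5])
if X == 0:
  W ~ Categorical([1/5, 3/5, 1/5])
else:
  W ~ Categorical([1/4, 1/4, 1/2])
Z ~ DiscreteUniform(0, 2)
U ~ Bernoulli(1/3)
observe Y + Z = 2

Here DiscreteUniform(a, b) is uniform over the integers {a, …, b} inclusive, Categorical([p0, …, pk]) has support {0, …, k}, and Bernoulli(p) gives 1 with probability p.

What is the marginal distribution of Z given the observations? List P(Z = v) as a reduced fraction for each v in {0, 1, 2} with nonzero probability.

Enumerate traces; 24 have nonzero weight after conditioning:
  (X=0, Y=0, W=0, Z=2, U=0) weight 8/675
  (X=0, Y=0, W=0, Z=2, U=1) weight 4/675
  (X=0, Y=0, W=1, Z=2, U=0) weight 8/225
  (X=0, Y=0, W=1, Z=2, U=1) weight 4/225
  (X=0, Y=0, W=2, Z=2, U=0) weight 8/675
  (X=0, Y=0, W=2, Z=2, U=1) weight 4/675
  (X=0, Y=1, W=0, Z=1, U=0) weight 2/675
  (X=0, Y=1, W=0, Z=1, U=1) weight 1/675
  … 16 more
Group by Z:
  weight(Z=1) = 1/15
  weight(Z=2) = 4/15
Total weight = 1/15 + 4/15 = 1/3
P(Z=1 | obs) = 1/15 / 1/3 = 1/5
P(Z=2 | obs) = 4/15 / 1/3 = 4/5

P(Z=1) = 1/5, P(Z=2) = 4/5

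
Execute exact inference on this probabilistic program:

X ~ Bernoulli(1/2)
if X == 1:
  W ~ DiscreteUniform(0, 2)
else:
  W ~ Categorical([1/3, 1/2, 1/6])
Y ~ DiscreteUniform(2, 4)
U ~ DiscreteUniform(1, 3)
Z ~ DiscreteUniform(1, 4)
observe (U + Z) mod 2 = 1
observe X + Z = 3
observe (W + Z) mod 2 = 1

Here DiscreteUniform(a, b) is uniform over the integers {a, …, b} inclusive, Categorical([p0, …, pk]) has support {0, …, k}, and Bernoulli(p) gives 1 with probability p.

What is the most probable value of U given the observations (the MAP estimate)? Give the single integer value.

argmax_v P(U = v | obs) = 2

Enumerate traces; 12 have nonzero weight after conditioning:
  (X=0, W=0, Y=2, U=2, Z=3) weight 1/216
  (X=0, W=0, Y=3, U=2, Z=3) weight 1/216
  (X=0, W=0, Y=4, U=2, Z=3) weight 1/216
  (X=0, W=2, Y=2, U=2, Z=3) weight 1/432
  (X=0, W=2, Y=3, U=2, Z=3) weight 1/432
  (X=0, W=2, Y=4, U=2, Z=3) weight 1/432
  (X=1, W=1, Y=2, U=1, Z=2) weight 1/216
  (X=1, W=1, Y=2, U=3, Z=2) weight 1/216
  … 4 more
Group by U:
  weight(U=1) = 1/72
  weight(U=2) = 1/48
  weight(U=3) = 1/72
Total weight = 1/72 + 1/48 + 1/72 = 7/144
P(U=1 | obs) = 1/72 / 7/144 = 2/7
P(U=2 | obs) = 1/48 / 7/144 = 3/7
P(U=3 | obs) = 1/72 / 7/144 = 2/7
argmax = 2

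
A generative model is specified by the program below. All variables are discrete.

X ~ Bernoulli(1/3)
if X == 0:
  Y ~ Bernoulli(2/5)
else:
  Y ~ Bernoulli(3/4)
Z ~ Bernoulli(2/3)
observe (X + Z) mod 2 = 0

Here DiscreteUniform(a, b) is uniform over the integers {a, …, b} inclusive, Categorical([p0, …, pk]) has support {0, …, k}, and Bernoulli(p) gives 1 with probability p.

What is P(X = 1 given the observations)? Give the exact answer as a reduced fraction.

P(X = 1 | obs) = 1/2

Enumerate traces; 4 have nonzero weight after conditioning:
  (X=0, Y=0, Z=0) weight 2/15
  (X=0, Y=1, Z=0) weight 4/45
  (X=1, Y=0, Z=1) weight 1/18
  (X=1, Y=1, Z=1) weight 1/6
Group by X:
  weight(X=0) = 2/9
  weight(X=1) = 2/9
Total weight = 2/9 + 2/9 = 4/9
P(X=0 | obs) = 2/9 / 4/9 = 1/2
P(X=1 | obs) = 2/9 / 4/9 = 1/2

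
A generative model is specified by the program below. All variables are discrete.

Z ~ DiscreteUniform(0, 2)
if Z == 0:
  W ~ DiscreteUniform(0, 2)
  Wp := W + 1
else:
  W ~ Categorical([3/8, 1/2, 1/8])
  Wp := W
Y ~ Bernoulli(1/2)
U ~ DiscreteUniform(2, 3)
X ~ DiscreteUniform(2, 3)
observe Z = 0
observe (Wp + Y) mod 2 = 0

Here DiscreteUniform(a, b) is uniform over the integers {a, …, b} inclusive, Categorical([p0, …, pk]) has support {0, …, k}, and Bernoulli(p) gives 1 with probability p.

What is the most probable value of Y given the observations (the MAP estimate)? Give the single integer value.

argmax_v P(Y = v | obs) = 1

Enumerate traces; 12 have nonzero weight after conditioning:
  (Z=0, W=0, Y=1, U=2, X=2) weight 1/72
  (Z=0, W=0, Y=1, U=2, X=3) weight 1/72
  (Z=0, W=0, Y=1, U=3, X=2) weight 1/72
  (Z=0, W=0, Y=1, U=3, X=3) weight 1/72
  (Z=0, W=1, Y=0, U=2, X=2) weight 1/72
  (Z=0, W=1, Y=0, U=2, X=3) weight 1/72
  (Z=0, W=1, Y=0, U=3, X=2) weight 1/72
  (Z=0, W=1, Y=0, U=3, X=3) weight 1/72
  … 4 more
Group by Y:
  weight(Y=0) = 1/18
  weight(Y=1) = 1/9
Total weight = 1/18 + 1/9 = 1/6
P(Y=0 | obs) = 1/18 / 1/6 = 1/3
P(Y=1 | obs) = 1/9 / 1/6 = 2/3
argmax = 1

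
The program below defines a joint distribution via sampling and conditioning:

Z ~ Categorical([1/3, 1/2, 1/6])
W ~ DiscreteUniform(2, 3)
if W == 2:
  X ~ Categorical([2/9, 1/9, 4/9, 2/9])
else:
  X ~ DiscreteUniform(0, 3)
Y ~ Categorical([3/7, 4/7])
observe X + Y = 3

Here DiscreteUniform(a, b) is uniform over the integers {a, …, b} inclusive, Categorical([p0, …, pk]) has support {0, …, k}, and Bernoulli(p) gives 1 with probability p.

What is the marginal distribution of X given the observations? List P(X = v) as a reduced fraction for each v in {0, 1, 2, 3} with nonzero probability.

Enumerate traces; 12 have nonzero weight after conditioning:
  (Z=0, W=2, X=2, Y=1) weight 8/189
  (Z=0, W=2, X=3, Y=0) weight 1/63
  (Z=0, W=3, X=2, Y=1) weight 1/42
  (Z=0, W=3, X=3, Y=0) weight 1/56
  (Z=1, W=2, X=2, Y=1) weight 4/63
  (Z=1, W=2, X=3, Y=0) weight 1/42
  (Z=1, W=3, X=2, Y=1) weight 1/28
  (Z=1, W=3, X=3, Y=0) weight 3/112
  … 4 more
Group by X:
  weight(X=2) = 25/126
  weight(X=3) = 17/168
Total weight = 25/126 + 17/168 = 151/504
P(X=2 | obs) = 25/126 / 151/504 = 100/151
P(X=3 | obs) = 17/168 / 151/504 = 51/151

P(X=2) = 100/151, P(X=3) = 51/151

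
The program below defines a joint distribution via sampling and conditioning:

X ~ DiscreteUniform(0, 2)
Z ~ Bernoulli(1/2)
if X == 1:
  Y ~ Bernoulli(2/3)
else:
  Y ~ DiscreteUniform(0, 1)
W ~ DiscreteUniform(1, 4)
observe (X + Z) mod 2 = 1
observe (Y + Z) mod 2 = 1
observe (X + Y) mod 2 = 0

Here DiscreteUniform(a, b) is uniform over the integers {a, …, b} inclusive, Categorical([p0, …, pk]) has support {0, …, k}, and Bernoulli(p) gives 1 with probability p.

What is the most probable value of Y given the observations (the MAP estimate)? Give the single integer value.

Enumerate traces; 12 have nonzero weight after conditioning:
  (X=0, Z=1, Y=0, W=1) weight 1/48
  (X=0, Z=1, Y=0, W=2) weight 1/48
  (X=0, Z=1, Y=0, W=3) weight 1/48
  (X=0, Z=1, Y=0, W=4) weight 1/48
  (X=1, Z=0, Y=1, W=1) weight 1/36
  (X=1, Z=0, Y=1, W=2) weight 1/36
  (X=1, Z=0, Y=1, W=3) weight 1/36
  (X=1, Z=0, Y=1, W=4) weight 1/36
  … 4 more
Group by Y:
  weight(Y=0) = 1/6
  weight(Y=1) = 1/9
Total weight = 1/6 + 1/9 = 5/18
P(Y=0 | obs) = 1/6 / 5/18 = 3/5
P(Y=1 | obs) = 1/9 / 5/18 = 2/5
argmax = 0

argmax_v P(Y = v | obs) = 0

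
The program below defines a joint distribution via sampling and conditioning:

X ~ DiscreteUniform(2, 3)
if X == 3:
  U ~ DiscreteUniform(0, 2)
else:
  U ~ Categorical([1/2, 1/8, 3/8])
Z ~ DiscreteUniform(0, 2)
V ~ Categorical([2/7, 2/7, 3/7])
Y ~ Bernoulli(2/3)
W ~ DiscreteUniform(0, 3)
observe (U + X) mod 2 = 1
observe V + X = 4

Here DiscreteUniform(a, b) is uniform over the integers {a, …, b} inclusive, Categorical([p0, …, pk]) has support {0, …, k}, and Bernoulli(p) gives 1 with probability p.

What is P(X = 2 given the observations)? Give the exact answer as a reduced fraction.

Enumerate traces; 72 have nonzero weight after conditioning:
  (X=2, U=1, Z=0, V=2, Y=0, W=0) weight 1/1344
  (X=2, U=1, Z=0, V=2, Y=0, W=1) weight 1/1344
  (X=2, U=1, Z=0, V=2, Y=0, W=2) weight 1/1344
  (X=2, U=1, Z=0, V=2, Y=0, W=3) weight 1/1344
  (X=2, U=1, Z=0, V=2, Y=1, W=0) weight 1/672
  (X=2, U=1, Z=0, V=2, Y=1, W=1) weight 1/672
  (X=2, U=1, Z=0, V=2, Y=1, W=2) weight 1/672
  (X=2, U=1, Z=0, V=2, Y=1, W=3) weight 1/672
  (X=3, U=0, Z=0, V=1, Y=0, W=0) weight 1/756
  … 63 more
Group by X:
  weight(X=2) = 3/112
  weight(X=3) = 2/21
Total weight = 3/112 + 2/21 = 41/336
P(X=2 | obs) = 3/112 / 41/336 = 9/41
P(X=3 | obs) = 2/21 / 41/336 = 32/41

P(X = 2 | obs) = 9/41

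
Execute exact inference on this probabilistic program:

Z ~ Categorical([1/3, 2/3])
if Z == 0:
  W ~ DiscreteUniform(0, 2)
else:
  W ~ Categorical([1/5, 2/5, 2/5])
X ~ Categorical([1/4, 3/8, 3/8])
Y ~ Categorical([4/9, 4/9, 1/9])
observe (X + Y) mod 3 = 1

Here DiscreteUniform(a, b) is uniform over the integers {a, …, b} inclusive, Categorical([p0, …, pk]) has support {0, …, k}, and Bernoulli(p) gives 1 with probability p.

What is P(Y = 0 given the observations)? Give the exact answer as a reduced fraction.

P(Y = 0 | obs) = 12/23

Enumerate traces; 18 have nonzero weight after conditioning:
  (Z=0, W=0, X=0, Y=1) weight 1/81
  (Z=0, W=0, X=1, Y=0) weight 1/54
  (Z=0, W=0, X=2, Y=2) weight 1/216
  (Z=0, W=1, X=0, Y=1) weight 1/81
  (Z=0, W=1, X=1, Y=0) weight 1/54
  (Z=0, W=1, X=2, Y=2) weight 1/216
  (Z=0, W=2, X=0, Y=1) weight 1/81
  (Z=0, W=2, X=1, Y=0) weight 1/54
  … 10 more
Group by Y:
  weight(Y=0) = 1/6
  weight(Y=1) = 1/9
  weight(Y=2) = 1/24
Total weight = 1/6 + 1/9 + 1/24 = 23/72
P(Y=0 | obs) = 1/6 / 23/72 = 12/23
P(Y=1 | obs) = 1/9 / 23/72 = 8/23
P(Y=2 | obs) = 1/24 / 23/72 = 3/23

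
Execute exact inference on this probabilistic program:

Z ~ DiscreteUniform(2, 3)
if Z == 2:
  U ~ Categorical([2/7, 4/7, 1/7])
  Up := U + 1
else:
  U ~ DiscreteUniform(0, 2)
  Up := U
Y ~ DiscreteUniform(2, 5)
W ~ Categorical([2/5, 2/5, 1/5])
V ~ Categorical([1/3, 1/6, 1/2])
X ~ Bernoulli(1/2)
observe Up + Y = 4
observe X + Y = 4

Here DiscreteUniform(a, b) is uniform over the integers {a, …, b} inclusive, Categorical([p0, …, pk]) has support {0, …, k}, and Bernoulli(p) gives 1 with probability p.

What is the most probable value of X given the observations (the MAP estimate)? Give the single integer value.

Enumerate traces; 27 have nonzero weight after conditioning:
  (Z=2, U=0, Y=3, W=0, V=0, X=1) weight 1/420
  (Z=2, U=0, Y=3, W=0, V=1, X=1) weight 1/840
  (Z=2, U=0, Y=3, W=0, V=2, X=1) weight 1/280
  (Z=2, U=0, Y=3, W=1, V=0, X=1) weight 1/420
  (Z=2, U=0, Y=3, W=1, V=1, X=1) weight 1/840
  (Z=2, U=0, Y=3, W=1, V=2, X=1) weight 1/280
  (Z=2, U=0, Y=3, W=2, V=0, X=1) weight 1/840
  (Z=2, U=0, Y=3, W=2, V=1, X=1) weight 1/1680
  (Z=3, U=0, Y=4, W=0, V=0, X=0) weight 1/360
  … 18 more
Group by X:
  weight(X=0) = 1/48
  weight(X=1) = 13/336
Total weight = 1/48 + 13/336 = 5/84
P(X=0 | obs) = 1/48 / 5/84 = 7/20
P(X=1 | obs) = 13/336 / 5/84 = 13/20
argmax = 1

argmax_v P(X = v | obs) = 1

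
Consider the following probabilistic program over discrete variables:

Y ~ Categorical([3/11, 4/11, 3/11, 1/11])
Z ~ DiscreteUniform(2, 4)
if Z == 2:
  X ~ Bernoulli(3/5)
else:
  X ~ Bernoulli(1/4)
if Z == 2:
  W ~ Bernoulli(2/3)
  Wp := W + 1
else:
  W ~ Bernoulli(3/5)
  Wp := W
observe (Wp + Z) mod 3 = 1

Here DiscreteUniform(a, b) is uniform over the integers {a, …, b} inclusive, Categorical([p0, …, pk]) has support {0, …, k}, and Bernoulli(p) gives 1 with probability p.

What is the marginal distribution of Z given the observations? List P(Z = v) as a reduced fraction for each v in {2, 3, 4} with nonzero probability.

P(Z=2) = 2/5, P(Z=3) = 9/25, P(Z=4) = 6/25

Enumerate traces; 24 have nonzero weight after conditioning:
  (Y=0, Z=2, X=0, W=1) weight 4/165
  (Y=0, Z=2, X=1, W=1) weight 2/55
  (Y=0, Z=3, X=0, W=1) weight 9/220
  (Y=0, Z=3, X=1, W=1) weight 3/220
  (Y=0, Z=4, X=0, W=0) weight 3/110
  (Y=0, Z=4, X=1, W=0) weight 1/110
  (Y=1, Z=2, X=0, W=1) weight 16/495
  (Y=1, Z=2, X=1, W=1) weight 8/165
  … 16 more
Group by Z:
  weight(Z=2) = 2/9
  weight(Z=3) = 1/5
  weight(Z=4) = 2/15
Total weight = 2/9 + 1/5 + 2/15 = 5/9
P(Z=2 | obs) = 2/9 / 5/9 = 2/5
P(Z=3 | obs) = 1/5 / 5/9 = 9/25
P(Z=4 | obs) = 2/15 / 5/9 = 6/25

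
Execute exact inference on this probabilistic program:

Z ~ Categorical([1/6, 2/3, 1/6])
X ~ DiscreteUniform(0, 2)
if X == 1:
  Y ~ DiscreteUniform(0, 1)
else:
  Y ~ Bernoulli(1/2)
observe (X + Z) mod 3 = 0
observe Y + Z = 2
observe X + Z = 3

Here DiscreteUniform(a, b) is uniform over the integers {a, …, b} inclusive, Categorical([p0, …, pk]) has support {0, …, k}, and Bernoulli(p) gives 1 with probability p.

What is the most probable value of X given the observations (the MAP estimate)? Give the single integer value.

Enumerate traces; 2 have nonzero weight after conditioning:
  (Z=1, X=2, Y=1) weight 1/9
  (Z=2, X=1, Y=0) weight 1/36
Group by X:
  weight(X=1) = 1/36
  weight(X=2) = 1/9
Total weight = 1/36 + 1/9 = 5/36
P(X=1 | obs) = 1/36 / 5/36 = 1/5
P(X=2 | obs) = 1/9 / 5/36 = 4/5
argmax = 2

argmax_v P(X = v | obs) = 2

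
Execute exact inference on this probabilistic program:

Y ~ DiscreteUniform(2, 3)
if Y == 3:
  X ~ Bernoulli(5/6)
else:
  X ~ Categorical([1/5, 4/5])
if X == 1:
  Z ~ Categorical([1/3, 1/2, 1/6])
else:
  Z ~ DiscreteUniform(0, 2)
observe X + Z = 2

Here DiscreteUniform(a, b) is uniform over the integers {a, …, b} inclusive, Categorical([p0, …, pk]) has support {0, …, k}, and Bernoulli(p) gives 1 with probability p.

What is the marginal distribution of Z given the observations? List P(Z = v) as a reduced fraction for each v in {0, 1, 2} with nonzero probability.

P(Z=1) = 147/169, P(Z=2) = 22/169

Enumerate traces; 4 have nonzero weight after conditioning:
  (Y=2, X=0, Z=2) weight 1/30
  (Y=2, X=1, Z=1) weight 1/5
  (Y=3, X=0, Z=2) weight 1/36
  (Y=3, X=1, Z=1) weight 5/24
Group by Z:
  weight(Z=1) = 49/120
  weight(Z=2) = 11/180
Total weight = 49/120 + 11/180 = 169/360
P(Z=1 | obs) = 49/120 / 169/360 = 147/169
P(Z=2 | obs) = 11/180 / 169/360 = 22/169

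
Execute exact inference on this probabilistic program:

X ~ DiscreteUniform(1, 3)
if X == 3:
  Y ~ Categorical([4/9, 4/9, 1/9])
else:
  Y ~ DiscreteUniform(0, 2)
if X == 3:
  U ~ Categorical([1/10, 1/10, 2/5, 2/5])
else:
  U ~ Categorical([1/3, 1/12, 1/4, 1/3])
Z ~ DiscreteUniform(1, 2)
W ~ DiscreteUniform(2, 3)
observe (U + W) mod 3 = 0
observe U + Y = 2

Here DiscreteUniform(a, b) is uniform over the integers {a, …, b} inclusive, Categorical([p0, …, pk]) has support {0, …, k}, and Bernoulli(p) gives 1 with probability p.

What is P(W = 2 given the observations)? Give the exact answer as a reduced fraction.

P(W = 2 | obs) = 3/10

Enumerate traces; 12 have nonzero weight after conditioning:
  (X=1, Y=1, U=1, Z=1, W=2) weight 1/432
  (X=1, Y=1, U=1, Z=2, W=2) weight 1/432
  (X=1, Y=2, U=0, Z=1, W=3) weight 1/108
  (X=1, Y=2, U=0, Z=2, W=3) weight 1/108
  (X=2, Y=1, U=1, Z=1, W=2) weight 1/432
  (X=2, Y=1, U=1, Z=2, W=2) weight 1/432
  (X=2, Y=2, U=0, Z=1, W=3) weight 1/108
  (X=2, Y=2, U=0, Z=2, W=3) weight 1/108
  … 4 more
Group by W:
  weight(W=2) = 1/60
  weight(W=3) = 7/180
Total weight = 1/60 + 7/180 = 1/18
P(W=2 | obs) = 1/60 / 1/18 = 3/10
P(W=3 | obs) = 7/180 / 1/18 = 7/10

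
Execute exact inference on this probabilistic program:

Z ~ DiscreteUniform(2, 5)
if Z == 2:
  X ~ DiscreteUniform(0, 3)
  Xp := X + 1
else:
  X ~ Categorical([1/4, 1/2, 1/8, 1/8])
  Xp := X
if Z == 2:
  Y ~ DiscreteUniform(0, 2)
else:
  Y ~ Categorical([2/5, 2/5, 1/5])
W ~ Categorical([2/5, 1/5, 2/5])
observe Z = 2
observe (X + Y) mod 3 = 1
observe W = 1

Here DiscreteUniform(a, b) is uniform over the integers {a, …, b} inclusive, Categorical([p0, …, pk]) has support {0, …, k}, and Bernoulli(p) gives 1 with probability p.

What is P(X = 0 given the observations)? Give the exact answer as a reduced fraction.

P(X = 0 | obs) = 1/4

Enumerate traces; 4 have nonzero weight after conditioning:
  (Z=2, X=0, Y=1, W=1) weight 1/240
  (Z=2, X=1, Y=0, W=1) weight 1/240
  (Z=2, X=2, Y=2, W=1) weight 1/240
  (Z=2, X=3, Y=1, W=1) weight 1/240
Group by X:
  weight(X=0) = 1/240
  weight(X=1) = 1/240
  weight(X=2) = 1/240
  weight(X=3) = 1/240
Total weight = 1/240 + 1/240 + 1/240 + 1/240 = 1/60
P(X=0 | obs) = 1/240 / 1/60 = 1/4
P(X=1 | obs) = 1/240 / 1/60 = 1/4
P(X=2 | obs) = 1/240 / 1/60 = 1/4
P(X=3 | obs) = 1/240 / 1/60 = 1/4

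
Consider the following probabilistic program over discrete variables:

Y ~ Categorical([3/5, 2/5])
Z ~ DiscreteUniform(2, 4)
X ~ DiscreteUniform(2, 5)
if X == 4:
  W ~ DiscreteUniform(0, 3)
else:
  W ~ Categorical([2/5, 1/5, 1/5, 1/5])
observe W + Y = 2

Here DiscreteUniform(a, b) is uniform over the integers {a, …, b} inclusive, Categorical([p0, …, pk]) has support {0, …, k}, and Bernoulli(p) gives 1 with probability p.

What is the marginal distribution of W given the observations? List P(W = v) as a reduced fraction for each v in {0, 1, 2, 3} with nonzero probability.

P(W=1) = 2/5, P(W=2) = 3/5

Enumerate traces; 24 have nonzero weight after conditioning:
  (Y=0, Z=2, X=2, W=2) weight 1/100
  (Y=0, Z=2, X=3, W=2) weight 1/100
  (Y=0, Z=2, X=4, W=2) weight 1/80
  (Y=0, Z=2, X=5, W=2) weight 1/100
  (Y=0, Z=3, X=2, W=2) weight 1/100
  (Y=0, Z=3, X=3, W=2) weight 1/100
  (Y=0, Z=3, X=4, W=2) weight 1/80
  (Y=0, Z=3, X=5, W=2) weight 1/100
  (Y=1, Z=2, X=2, W=1) weight 1/150
  … 15 more
Group by W:
  weight(W=1) = 17/200
  weight(W=2) = 51/400
Total weight = 17/200 + 51/400 = 17/80
P(W=1 | obs) = 17/200 / 17/80 = 2/5
P(W=2 | obs) = 51/400 / 17/80 = 3/5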